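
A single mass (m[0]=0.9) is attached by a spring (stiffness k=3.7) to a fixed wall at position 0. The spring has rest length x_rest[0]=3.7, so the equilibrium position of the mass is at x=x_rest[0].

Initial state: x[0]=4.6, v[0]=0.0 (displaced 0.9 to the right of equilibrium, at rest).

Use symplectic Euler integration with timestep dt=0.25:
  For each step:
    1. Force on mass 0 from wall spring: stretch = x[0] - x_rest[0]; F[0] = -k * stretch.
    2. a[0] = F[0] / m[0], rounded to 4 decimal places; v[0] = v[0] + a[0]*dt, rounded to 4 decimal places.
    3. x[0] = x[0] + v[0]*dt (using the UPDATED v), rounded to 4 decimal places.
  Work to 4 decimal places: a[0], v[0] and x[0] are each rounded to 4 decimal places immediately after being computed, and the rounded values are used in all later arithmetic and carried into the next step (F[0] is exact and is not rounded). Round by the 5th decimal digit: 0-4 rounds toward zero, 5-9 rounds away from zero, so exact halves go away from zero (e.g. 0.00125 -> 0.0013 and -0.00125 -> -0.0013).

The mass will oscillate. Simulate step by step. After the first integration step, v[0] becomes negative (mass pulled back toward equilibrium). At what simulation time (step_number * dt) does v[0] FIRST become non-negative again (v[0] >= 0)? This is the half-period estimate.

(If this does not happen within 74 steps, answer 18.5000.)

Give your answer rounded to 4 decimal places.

Step 0: x=[4.6000] v=[0.0000]
Step 1: x=[4.3688] v=[-0.9250]
Step 2: x=[3.9657] v=[-1.6124]
Step 3: x=[3.4943] v=[-1.8855]
Step 4: x=[3.0758] v=[-1.6741]
Step 5: x=[2.8177] v=[-1.0326]
Step 6: x=[2.7863] v=[-0.1258]
Step 7: x=[2.9896] v=[0.8133]
First v>=0 after going negative at step 7, time=1.7500

Answer: 1.7500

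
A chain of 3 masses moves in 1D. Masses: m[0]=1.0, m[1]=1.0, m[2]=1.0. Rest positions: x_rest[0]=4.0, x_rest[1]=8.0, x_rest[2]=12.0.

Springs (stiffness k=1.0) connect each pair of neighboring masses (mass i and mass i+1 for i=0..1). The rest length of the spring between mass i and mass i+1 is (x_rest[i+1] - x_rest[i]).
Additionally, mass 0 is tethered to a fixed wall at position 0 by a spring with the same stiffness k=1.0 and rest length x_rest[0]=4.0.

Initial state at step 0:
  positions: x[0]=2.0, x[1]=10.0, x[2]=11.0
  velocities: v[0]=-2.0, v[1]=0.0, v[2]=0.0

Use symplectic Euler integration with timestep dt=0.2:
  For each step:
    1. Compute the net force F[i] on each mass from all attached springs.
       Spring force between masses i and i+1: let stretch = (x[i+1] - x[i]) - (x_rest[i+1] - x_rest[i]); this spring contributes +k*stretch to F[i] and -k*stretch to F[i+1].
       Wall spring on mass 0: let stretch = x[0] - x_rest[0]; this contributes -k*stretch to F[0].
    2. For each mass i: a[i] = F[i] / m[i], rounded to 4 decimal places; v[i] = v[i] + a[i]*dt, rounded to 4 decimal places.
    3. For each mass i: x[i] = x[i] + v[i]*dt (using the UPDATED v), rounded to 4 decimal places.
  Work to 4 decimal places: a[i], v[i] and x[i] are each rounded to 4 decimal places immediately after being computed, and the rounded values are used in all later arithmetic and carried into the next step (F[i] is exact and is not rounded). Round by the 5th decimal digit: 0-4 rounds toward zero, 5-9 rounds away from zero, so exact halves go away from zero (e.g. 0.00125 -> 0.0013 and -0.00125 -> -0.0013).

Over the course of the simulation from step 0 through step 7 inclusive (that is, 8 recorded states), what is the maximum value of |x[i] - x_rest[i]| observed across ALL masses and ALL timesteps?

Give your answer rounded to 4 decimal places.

Answer: 2.7272

Derivation:
Step 0: x=[2.0000 10.0000 11.0000] v=[-2.0000 0.0000 0.0000]
Step 1: x=[1.8400 9.7200 11.1200] v=[-0.8000 -1.4000 0.6000]
Step 2: x=[1.9216 9.1808 11.3440] v=[0.4080 -2.6960 1.1200]
Step 3: x=[2.2167 8.4378 11.6415] v=[1.4755 -3.7152 1.4874]
Step 4: x=[2.6720 7.5741 11.9708] v=[2.2764 -4.3187 1.6467]
Step 5: x=[3.2165 6.6901 12.2843] v=[2.7224 -4.4198 1.5674]
Step 6: x=[3.7713 5.8910 12.5340] v=[2.7738 -3.9957 1.2486]
Step 7: x=[4.2600 5.2728 12.6780] v=[2.4435 -3.0910 0.7200]
Max displacement = 2.7272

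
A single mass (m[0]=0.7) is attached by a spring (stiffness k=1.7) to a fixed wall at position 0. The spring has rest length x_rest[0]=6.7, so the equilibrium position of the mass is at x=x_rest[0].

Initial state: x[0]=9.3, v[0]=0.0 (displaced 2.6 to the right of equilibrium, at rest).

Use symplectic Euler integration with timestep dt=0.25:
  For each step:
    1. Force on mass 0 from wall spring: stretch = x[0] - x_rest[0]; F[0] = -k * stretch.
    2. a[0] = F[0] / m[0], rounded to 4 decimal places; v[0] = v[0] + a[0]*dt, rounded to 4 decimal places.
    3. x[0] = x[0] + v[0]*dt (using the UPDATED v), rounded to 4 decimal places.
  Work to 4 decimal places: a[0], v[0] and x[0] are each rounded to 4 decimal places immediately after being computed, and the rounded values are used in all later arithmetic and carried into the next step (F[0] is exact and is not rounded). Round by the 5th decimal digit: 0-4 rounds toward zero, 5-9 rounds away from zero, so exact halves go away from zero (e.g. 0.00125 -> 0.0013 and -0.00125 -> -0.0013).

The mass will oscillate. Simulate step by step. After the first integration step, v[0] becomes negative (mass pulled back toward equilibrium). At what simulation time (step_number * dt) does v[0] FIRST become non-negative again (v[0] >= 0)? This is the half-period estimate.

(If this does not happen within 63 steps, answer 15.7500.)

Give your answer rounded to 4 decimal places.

Step 0: x=[9.3000] v=[0.0000]
Step 1: x=[8.9054] v=[-1.5786]
Step 2: x=[8.1760] v=[-2.9176]
Step 3: x=[7.2226] v=[-3.8138]
Step 4: x=[6.1898] v=[-4.1311]
Step 5: x=[5.2345] v=[-3.8213]
Step 6: x=[4.5016] v=[-2.9315]
Step 7: x=[4.1024] v=[-1.5968]
Step 8: x=[4.0975] v=[-0.0197]
Step 9: x=[4.4876] v=[1.5604]
First v>=0 after going negative at step 9, time=2.2500

Answer: 2.2500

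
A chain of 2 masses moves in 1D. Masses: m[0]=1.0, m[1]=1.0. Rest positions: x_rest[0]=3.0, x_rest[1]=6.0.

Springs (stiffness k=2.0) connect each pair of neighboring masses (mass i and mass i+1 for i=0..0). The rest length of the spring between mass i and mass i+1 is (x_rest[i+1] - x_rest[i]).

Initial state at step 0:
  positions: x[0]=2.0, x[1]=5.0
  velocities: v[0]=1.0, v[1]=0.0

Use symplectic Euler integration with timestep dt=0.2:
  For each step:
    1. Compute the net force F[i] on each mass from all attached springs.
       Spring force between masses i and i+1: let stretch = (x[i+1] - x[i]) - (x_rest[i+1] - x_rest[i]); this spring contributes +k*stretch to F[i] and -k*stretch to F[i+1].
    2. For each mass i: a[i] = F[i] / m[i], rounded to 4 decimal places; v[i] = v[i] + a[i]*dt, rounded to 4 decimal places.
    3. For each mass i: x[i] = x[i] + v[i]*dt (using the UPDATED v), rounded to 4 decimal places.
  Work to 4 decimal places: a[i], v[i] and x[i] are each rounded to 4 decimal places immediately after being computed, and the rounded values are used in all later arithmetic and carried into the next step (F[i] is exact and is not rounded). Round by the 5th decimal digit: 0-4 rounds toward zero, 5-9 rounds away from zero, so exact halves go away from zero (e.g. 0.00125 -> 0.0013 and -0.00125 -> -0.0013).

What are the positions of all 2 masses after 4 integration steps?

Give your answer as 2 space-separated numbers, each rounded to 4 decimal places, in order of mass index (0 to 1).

Step 0: x=[2.0000 5.0000] v=[1.0000 0.0000]
Step 1: x=[2.2000 5.0000] v=[1.0000 0.0000]
Step 2: x=[2.3840 5.0160] v=[0.9200 0.0800]
Step 3: x=[2.5386 5.0614] v=[0.7728 0.2272]
Step 4: x=[2.6550 5.1450] v=[0.5819 0.4181]

Answer: 2.6550 5.1450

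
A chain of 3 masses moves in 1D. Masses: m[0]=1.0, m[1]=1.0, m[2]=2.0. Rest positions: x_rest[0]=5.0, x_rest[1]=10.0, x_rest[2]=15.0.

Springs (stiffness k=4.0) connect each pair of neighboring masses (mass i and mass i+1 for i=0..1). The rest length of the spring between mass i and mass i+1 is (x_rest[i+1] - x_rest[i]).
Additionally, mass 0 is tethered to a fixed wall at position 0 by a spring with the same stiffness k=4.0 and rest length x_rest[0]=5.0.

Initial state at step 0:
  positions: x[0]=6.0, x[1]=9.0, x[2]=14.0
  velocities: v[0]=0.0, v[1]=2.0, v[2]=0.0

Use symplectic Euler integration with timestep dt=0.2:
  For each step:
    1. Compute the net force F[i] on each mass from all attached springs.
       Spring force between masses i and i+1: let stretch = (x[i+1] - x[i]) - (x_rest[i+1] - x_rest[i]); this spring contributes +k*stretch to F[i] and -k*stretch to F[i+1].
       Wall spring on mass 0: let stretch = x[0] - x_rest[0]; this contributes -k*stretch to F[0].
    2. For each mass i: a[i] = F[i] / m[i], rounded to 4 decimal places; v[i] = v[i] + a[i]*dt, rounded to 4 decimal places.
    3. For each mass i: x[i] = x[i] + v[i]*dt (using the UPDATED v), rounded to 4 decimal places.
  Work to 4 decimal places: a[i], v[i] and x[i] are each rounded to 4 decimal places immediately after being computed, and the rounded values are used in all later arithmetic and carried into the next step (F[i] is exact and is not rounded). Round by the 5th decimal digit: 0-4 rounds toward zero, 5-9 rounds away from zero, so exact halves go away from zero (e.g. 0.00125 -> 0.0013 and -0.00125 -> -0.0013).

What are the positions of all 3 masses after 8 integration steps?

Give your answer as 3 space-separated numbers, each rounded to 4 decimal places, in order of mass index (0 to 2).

Answer: 5.4398 8.8315 15.8899

Derivation:
Step 0: x=[6.0000 9.0000 14.0000] v=[0.0000 2.0000 0.0000]
Step 1: x=[5.5200 9.7200 14.0000] v=[-2.4000 3.6000 0.0000]
Step 2: x=[4.8288 10.4528 14.0576] v=[-3.4560 3.6640 0.2880]
Step 3: x=[4.2648 10.8625 14.2268] v=[-2.8198 2.0486 0.8461]
Step 4: x=[4.0741 10.7549 14.5269] v=[-0.9535 -0.5381 1.5004]
Step 5: x=[4.3005 10.1819 14.9252] v=[1.1319 -2.8651 1.9916]
Step 6: x=[4.7798 9.4268 15.3441] v=[2.3966 -3.7756 2.0943]
Step 7: x=[5.2379 8.8749 15.6896] v=[2.2904 -2.7594 1.7274]
Step 8: x=[5.4398 8.8315 15.8899] v=[1.0097 -0.2172 1.0015]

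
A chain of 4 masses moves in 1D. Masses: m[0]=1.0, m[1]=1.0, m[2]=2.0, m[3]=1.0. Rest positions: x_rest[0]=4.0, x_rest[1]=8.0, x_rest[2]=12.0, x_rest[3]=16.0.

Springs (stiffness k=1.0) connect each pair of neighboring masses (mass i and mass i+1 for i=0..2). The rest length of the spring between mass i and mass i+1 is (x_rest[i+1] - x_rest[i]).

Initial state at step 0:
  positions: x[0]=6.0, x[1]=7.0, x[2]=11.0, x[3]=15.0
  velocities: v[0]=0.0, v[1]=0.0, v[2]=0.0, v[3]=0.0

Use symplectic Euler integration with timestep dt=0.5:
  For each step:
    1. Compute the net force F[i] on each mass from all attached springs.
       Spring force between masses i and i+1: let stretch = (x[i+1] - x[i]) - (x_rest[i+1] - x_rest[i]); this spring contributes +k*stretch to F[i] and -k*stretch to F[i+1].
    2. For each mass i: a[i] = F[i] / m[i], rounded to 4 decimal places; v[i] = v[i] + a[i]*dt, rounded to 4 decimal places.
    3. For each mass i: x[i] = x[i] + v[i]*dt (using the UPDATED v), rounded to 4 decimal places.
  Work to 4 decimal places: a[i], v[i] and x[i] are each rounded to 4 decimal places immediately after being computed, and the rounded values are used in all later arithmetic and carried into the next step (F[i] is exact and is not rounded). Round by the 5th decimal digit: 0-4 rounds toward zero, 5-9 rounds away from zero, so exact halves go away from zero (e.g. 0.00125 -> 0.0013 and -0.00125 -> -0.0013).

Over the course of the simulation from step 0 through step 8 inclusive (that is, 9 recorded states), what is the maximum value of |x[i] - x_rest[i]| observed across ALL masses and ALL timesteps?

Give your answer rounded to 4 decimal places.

Step 0: x=[6.0000 7.0000 11.0000 15.0000] v=[0.0000 0.0000 0.0000 0.0000]
Step 1: x=[5.2500 7.7500 11.0000 15.0000] v=[-1.5000 1.5000 0.0000 0.0000]
Step 2: x=[4.1250 8.6875 11.0938 15.0000] v=[-2.2500 1.8750 0.1875 0.0000]
Step 3: x=[3.1406 9.0860 11.3751 15.0235] v=[-1.9688 0.7969 0.5625 0.0469]
Step 4: x=[2.6426 8.5704 11.8263 15.1349] v=[-0.9961 -1.0313 0.9024 0.2227]
Step 5: x=[2.6265 7.3868 12.2841 15.4191] v=[-0.0322 -2.3673 0.9156 0.5684]
Step 6: x=[2.8005 6.2374 12.5216 15.9196] v=[0.3480 -2.2988 0.4750 1.0009]
Step 7: x=[2.8338 5.7998 12.3983 16.5706] v=[0.0665 -0.8752 -0.2466 1.3019]
Step 8: x=[2.6086 6.2704 11.9717 17.1785] v=[-0.4505 0.9411 -0.8532 1.2158]
Max displacement = 2.2002

Answer: 2.2002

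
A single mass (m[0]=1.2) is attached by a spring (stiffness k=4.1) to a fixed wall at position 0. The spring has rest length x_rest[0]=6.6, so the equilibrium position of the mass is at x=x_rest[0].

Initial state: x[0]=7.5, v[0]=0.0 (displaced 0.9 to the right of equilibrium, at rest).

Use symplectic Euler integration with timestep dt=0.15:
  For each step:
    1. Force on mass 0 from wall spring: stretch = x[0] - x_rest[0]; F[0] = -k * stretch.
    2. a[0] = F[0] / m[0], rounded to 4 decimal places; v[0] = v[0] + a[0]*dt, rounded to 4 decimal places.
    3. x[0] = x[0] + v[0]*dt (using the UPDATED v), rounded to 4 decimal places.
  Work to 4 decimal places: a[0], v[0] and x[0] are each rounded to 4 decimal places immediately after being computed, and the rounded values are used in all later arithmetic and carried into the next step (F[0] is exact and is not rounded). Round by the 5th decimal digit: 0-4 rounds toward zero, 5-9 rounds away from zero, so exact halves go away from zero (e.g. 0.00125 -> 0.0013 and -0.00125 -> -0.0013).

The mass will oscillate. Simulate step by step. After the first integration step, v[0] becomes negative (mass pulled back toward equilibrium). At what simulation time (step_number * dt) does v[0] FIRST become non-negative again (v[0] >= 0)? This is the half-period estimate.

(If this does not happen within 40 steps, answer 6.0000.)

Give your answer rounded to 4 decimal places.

Answer: 1.8000

Derivation:
Step 0: x=[7.5000] v=[0.0000]
Step 1: x=[7.4308] v=[-0.4613]
Step 2: x=[7.2977] v=[-0.8871]
Step 3: x=[7.1110] v=[-1.2447]
Step 4: x=[6.8850] v=[-1.5066]
Step 5: x=[6.6371] v=[-1.6527]
Step 6: x=[6.3863] v=[-1.6717]
Step 7: x=[6.1520] v=[-1.5622]
Step 8: x=[5.9521] v=[-1.3326]
Step 9: x=[5.8020] v=[-1.0005]
Step 10: x=[5.7133] v=[-0.5915]
Step 11: x=[5.6927] v=[-0.1371]
Step 12: x=[5.7419] v=[0.3279]
First v>=0 after going negative at step 12, time=1.8000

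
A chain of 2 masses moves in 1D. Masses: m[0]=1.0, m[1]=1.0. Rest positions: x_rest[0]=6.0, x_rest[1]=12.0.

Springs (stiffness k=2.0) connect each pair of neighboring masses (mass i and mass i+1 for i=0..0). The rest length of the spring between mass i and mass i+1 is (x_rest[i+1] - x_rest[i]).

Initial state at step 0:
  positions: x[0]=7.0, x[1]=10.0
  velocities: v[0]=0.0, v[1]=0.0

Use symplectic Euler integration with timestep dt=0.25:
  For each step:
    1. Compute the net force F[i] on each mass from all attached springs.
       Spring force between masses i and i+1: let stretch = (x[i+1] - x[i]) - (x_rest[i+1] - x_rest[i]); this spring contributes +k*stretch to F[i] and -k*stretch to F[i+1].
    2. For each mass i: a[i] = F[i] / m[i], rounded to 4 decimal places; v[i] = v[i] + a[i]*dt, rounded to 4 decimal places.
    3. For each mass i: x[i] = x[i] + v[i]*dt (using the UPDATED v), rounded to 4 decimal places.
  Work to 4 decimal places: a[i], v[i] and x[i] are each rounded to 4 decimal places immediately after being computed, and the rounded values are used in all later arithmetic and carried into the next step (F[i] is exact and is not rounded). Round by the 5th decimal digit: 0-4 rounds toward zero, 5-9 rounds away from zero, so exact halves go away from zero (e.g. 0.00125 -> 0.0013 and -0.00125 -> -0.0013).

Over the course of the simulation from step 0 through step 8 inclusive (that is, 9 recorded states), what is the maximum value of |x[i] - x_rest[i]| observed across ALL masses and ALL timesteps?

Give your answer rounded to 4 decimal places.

Answer: 2.0333

Derivation:
Step 0: x=[7.0000 10.0000] v=[0.0000 0.0000]
Step 1: x=[6.6250 10.3750] v=[-1.5000 1.5000]
Step 2: x=[5.9688 11.0313] v=[-2.6250 2.6250]
Step 3: x=[5.1954 11.8048] v=[-3.0938 3.0938]
Step 4: x=[4.4981 12.5021] v=[-2.7891 2.7891]
Step 5: x=[4.0513 12.9489] v=[-1.7871 1.7871]
Step 6: x=[3.9667 13.0335] v=[-0.3383 0.3383]
Step 7: x=[4.2655 12.7347] v=[1.1951 -1.1951]
Step 8: x=[4.8729 12.1273] v=[2.4297 -2.4297]
Max displacement = 2.0333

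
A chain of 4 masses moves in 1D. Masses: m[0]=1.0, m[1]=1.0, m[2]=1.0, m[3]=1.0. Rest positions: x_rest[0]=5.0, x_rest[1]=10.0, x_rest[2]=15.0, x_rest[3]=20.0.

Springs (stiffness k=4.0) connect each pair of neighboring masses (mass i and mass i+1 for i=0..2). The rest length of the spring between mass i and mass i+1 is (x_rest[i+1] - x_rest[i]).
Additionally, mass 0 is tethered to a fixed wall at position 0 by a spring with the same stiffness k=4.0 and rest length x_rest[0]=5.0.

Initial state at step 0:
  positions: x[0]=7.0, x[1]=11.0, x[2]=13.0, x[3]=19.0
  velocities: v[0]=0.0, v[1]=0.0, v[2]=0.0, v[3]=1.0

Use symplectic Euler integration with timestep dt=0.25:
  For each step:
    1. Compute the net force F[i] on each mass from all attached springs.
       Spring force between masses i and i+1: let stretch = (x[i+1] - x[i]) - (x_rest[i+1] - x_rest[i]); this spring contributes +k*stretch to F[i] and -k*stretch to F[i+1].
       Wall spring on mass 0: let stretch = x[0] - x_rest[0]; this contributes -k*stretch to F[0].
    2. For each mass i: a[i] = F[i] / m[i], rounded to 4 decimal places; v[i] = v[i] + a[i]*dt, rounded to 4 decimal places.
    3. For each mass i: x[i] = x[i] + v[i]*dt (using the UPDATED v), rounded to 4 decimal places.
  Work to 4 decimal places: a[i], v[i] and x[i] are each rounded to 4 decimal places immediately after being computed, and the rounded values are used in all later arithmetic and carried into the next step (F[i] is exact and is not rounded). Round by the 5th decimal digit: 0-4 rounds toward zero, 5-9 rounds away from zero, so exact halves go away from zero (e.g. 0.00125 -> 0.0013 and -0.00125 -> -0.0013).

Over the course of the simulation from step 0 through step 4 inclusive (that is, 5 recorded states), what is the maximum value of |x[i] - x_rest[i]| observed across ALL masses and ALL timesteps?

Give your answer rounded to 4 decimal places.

Step 0: x=[7.0000 11.0000 13.0000 19.0000] v=[0.0000 0.0000 0.0000 1.0000]
Step 1: x=[6.2500 10.5000 14.0000 19.0000] v=[-3.0000 -2.0000 4.0000 0.0000]
Step 2: x=[5.0000 9.8125 15.3750 19.0000] v=[-5.0000 -2.7500 5.5000 0.0000]
Step 3: x=[3.7031 9.3125 16.2656 19.3438] v=[-5.1875 -2.0000 3.5625 1.3750]
Step 4: x=[2.8828 9.1484 16.1875 20.1680] v=[-3.2812 -0.6563 -0.3124 3.2968]
Max displacement = 2.1172

Answer: 2.1172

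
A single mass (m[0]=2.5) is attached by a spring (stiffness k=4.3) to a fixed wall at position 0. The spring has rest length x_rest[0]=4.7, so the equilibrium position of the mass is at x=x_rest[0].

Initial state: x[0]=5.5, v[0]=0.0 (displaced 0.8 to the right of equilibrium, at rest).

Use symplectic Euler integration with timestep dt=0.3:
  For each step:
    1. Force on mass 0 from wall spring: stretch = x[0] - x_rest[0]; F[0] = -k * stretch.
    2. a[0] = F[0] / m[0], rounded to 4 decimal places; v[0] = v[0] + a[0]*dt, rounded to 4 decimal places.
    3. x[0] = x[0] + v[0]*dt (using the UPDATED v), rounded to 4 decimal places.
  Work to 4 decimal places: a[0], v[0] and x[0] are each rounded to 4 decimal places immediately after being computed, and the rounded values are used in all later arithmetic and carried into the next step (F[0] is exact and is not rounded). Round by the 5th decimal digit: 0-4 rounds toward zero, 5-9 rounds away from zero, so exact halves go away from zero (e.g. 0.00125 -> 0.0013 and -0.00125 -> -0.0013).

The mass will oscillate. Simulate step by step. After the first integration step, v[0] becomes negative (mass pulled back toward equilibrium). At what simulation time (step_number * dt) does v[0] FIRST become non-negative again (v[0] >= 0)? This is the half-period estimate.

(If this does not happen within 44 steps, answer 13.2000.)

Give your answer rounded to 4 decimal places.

Answer: 2.4000

Derivation:
Step 0: x=[5.5000] v=[0.0000]
Step 1: x=[5.3762] v=[-0.4128]
Step 2: x=[5.1477] v=[-0.7617]
Step 3: x=[4.8499] v=[-0.9927]
Step 4: x=[4.5289] v=[-1.0700]
Step 5: x=[4.2344] v=[-0.9817]
Step 6: x=[4.0120] v=[-0.7415]
Step 7: x=[3.8961] v=[-0.3865]
Step 8: x=[3.9046] v=[0.0283]
First v>=0 after going negative at step 8, time=2.4000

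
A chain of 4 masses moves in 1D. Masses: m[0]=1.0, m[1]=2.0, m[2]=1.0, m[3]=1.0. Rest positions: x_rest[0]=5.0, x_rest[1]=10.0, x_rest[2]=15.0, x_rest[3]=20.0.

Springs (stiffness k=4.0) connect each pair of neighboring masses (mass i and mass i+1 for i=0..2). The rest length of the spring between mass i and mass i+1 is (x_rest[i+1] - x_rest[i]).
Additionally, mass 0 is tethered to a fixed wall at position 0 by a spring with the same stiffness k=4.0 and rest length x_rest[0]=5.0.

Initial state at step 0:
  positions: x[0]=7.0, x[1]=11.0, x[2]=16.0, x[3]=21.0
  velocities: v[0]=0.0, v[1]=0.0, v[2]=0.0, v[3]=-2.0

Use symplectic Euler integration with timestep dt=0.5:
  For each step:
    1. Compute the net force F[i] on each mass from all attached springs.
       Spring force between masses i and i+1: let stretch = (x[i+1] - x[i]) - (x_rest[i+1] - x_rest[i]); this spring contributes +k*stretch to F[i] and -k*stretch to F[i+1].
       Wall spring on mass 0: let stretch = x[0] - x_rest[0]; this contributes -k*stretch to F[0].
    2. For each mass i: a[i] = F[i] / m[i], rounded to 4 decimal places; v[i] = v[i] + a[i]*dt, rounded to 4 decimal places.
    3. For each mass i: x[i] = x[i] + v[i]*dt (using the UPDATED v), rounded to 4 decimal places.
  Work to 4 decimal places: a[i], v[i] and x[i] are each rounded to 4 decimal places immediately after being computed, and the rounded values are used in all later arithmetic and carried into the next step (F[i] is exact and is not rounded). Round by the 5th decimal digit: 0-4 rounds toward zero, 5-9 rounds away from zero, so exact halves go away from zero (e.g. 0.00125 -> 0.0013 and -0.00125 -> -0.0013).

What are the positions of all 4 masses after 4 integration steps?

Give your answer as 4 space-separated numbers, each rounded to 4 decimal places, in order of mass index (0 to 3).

Step 0: x=[7.0000 11.0000 16.0000 21.0000] v=[0.0000 0.0000 0.0000 -2.0000]
Step 1: x=[4.0000 11.5000 16.0000 20.0000] v=[-6.0000 1.0000 0.0000 -2.0000]
Step 2: x=[4.5000 10.5000 15.5000 20.0000] v=[1.0000 -2.0000 -1.0000 0.0000]
Step 3: x=[6.5000 9.0000 14.5000 20.5000] v=[4.0000 -3.0000 -2.0000 1.0000]
Step 4: x=[4.5000 9.0000 14.0000 20.0000] v=[-4.0000 0.0000 -1.0000 -1.0000]

Answer: 4.5000 9.0000 14.0000 20.0000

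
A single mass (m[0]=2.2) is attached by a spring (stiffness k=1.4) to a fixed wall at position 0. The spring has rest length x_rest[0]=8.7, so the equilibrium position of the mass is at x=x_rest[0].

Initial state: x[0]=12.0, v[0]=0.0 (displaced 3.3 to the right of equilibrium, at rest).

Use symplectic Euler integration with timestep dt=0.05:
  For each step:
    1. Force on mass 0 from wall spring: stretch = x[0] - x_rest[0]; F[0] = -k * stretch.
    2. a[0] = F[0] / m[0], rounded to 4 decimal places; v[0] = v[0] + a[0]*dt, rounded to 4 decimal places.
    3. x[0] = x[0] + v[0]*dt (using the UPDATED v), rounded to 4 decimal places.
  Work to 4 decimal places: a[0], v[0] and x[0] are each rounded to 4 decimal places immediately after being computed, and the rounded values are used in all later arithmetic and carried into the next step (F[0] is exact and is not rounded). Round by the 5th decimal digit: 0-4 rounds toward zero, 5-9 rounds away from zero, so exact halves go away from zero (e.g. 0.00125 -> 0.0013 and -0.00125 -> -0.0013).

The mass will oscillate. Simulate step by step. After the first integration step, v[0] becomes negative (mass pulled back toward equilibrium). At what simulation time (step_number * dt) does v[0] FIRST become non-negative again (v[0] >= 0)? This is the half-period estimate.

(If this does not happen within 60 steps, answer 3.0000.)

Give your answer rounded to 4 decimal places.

Step 0: x=[12.0000] v=[0.0000]
Step 1: x=[11.9948] v=[-0.1050]
Step 2: x=[11.9843] v=[-0.2098]
Step 3: x=[11.9686] v=[-0.3143]
Step 4: x=[11.9477] v=[-0.4183]
Step 5: x=[11.9216] v=[-0.5216]
Step 6: x=[11.8904] v=[-0.6241]
Step 7: x=[11.8541] v=[-0.7256]
Step 8: x=[11.8128] v=[-0.8260]
Step 9: x=[11.7666] v=[-0.9250]
Step 10: x=[11.7155] v=[-1.0226]
Step 11: x=[11.6596] v=[-1.1186]
Step 12: x=[11.5990] v=[-1.2128]
Step 13: x=[11.5338] v=[-1.3050]
Step 14: x=[11.4640] v=[-1.3952]
Step 15: x=[11.3898] v=[-1.4831]
Step 16: x=[11.3114] v=[-1.5687]
Step 17: x=[11.2288] v=[-1.6518]
Step 18: x=[11.1422] v=[-1.7323]
Step 19: x=[11.0517] v=[-1.8100]
Step 20: x=[10.9575] v=[-1.8848]
Step 21: x=[10.8597] v=[-1.9566]
Step 22: x=[10.7584] v=[-2.0253]
Step 23: x=[10.6539] v=[-2.0908]
Step 24: x=[10.5463] v=[-2.1530]
Step 25: x=[10.4357] v=[-2.2117]
Step 26: x=[10.3224] v=[-2.2669]
Step 27: x=[10.2065] v=[-2.3185]
Step 28: x=[10.0882] v=[-2.3664]
Step 29: x=[9.9677] v=[-2.4106]
Step 30: x=[9.8452] v=[-2.4509]
Step 31: x=[9.7208] v=[-2.4873]
Step 32: x=[9.5948] v=[-2.5198]
Step 33: x=[9.4674] v=[-2.5483]
Step 34: x=[9.3388] v=[-2.5727]
Step 35: x=[9.2092] v=[-2.5930]
Step 36: x=[9.0787] v=[-2.6092]
Step 37: x=[8.9476] v=[-2.6213]
Step 38: x=[8.8161] v=[-2.6292]
Step 39: x=[8.6845] v=[-2.6329]
Step 40: x=[8.5529] v=[-2.6324]
Step 41: x=[8.4215] v=[-2.6277]
Step 42: x=[8.2906] v=[-2.6188]
Step 43: x=[8.1603] v=[-2.6058]
Step 44: x=[8.0309] v=[-2.5886]
Step 45: x=[7.9025] v=[-2.5673]
Step 46: x=[7.7754] v=[-2.5419]
Step 47: x=[7.6498] v=[-2.5125]
Step 48: x=[7.5258] v=[-2.4791]
Step 49: x=[7.4037] v=[-2.4417]
Step 50: x=[7.2837] v=[-2.4005]
Step 51: x=[7.1659] v=[-2.3554]
Step 52: x=[7.0506] v=[-2.3066]
Step 53: x=[6.9379] v=[-2.2541]
Step 54: x=[6.8280] v=[-2.1980]
Step 55: x=[6.7211] v=[-2.1384]
Step 56: x=[6.6173] v=[-2.0754]
Step 57: x=[6.5168] v=[-2.0091]
Step 58: x=[6.4198] v=[-1.9396]
Step 59: x=[6.3264] v=[-1.8671]
Step 60: x=[6.2368] v=[-1.7916]
v[0] did not become non-negative within 60 steps; using fallback time=3.0000

Answer: 3.0000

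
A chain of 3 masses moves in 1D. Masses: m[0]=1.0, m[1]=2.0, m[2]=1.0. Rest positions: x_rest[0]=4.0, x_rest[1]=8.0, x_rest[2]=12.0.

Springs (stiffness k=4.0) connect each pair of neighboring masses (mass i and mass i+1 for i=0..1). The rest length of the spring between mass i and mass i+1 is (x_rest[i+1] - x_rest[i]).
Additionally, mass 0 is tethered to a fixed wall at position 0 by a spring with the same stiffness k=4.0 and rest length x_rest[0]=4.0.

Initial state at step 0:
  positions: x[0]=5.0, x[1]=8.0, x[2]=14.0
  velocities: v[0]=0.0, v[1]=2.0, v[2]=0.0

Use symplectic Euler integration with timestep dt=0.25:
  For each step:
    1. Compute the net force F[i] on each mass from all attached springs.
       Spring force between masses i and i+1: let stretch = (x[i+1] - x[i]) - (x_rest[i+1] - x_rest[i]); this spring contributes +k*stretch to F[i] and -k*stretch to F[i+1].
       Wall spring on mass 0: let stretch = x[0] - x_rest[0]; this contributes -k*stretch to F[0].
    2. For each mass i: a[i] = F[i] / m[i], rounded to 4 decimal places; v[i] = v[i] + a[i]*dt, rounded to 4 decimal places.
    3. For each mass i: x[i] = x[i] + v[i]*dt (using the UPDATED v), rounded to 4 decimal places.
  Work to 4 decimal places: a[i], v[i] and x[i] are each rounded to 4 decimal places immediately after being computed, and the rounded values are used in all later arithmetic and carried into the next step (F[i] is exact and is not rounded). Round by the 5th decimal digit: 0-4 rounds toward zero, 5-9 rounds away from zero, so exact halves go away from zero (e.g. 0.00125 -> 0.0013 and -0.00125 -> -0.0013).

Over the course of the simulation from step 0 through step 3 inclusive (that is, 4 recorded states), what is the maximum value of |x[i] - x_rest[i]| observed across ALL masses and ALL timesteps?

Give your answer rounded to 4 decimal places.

Answer: 2.3438

Derivation:
Step 0: x=[5.0000 8.0000 14.0000] v=[0.0000 2.0000 0.0000]
Step 1: x=[4.5000 8.8750 13.5000] v=[-2.0000 3.5000 -2.0000]
Step 2: x=[3.9688 9.7813 12.8438] v=[-2.1250 3.6250 -2.6250]
Step 3: x=[3.8985 10.3438 12.4219] v=[-0.2813 2.2500 -1.6875]
Max displacement = 2.3438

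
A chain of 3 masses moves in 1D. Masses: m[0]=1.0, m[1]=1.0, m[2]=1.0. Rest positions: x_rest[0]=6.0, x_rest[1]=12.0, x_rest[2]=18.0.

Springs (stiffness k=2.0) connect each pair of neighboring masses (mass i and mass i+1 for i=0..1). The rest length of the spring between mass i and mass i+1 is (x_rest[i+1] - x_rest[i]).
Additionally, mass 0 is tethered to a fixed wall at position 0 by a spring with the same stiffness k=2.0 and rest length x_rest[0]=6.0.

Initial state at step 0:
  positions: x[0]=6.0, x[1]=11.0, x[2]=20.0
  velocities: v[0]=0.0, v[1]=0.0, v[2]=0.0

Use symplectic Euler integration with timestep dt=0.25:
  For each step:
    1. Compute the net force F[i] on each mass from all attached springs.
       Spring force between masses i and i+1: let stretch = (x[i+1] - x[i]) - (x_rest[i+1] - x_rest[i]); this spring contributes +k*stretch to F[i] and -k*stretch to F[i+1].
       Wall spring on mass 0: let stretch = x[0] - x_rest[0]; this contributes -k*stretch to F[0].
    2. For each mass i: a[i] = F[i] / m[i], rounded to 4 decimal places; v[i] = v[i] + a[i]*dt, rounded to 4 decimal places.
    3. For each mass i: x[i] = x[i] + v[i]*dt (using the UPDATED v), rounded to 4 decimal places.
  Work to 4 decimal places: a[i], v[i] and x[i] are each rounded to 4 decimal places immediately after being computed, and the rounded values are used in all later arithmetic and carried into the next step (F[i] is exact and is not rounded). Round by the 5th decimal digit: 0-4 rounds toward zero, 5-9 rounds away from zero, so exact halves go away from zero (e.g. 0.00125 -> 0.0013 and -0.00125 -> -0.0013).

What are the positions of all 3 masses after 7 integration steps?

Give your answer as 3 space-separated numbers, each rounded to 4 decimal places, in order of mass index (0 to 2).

Answer: 7.3604 12.5349 17.4221

Derivation:
Step 0: x=[6.0000 11.0000 20.0000] v=[0.0000 0.0000 0.0000]
Step 1: x=[5.8750 11.5000 19.6250] v=[-0.5000 2.0000 -1.5000]
Step 2: x=[5.7188 12.3125 18.9844] v=[-0.6250 3.2500 -2.5625]
Step 3: x=[5.6719 13.1348 18.2598] v=[-0.1876 3.2891 -2.8985]
Step 4: x=[5.8489 13.6649 17.6446] v=[0.7079 2.1202 -2.4610]
Step 5: x=[6.2718 13.7154 17.2819] v=[1.6915 0.2021 -1.4509]
Step 6: x=[6.8412 13.2813 17.2234] v=[2.2774 -1.7365 -0.2342]
Step 7: x=[7.3604 12.5349 17.4221] v=[2.0769 -2.9855 0.7948]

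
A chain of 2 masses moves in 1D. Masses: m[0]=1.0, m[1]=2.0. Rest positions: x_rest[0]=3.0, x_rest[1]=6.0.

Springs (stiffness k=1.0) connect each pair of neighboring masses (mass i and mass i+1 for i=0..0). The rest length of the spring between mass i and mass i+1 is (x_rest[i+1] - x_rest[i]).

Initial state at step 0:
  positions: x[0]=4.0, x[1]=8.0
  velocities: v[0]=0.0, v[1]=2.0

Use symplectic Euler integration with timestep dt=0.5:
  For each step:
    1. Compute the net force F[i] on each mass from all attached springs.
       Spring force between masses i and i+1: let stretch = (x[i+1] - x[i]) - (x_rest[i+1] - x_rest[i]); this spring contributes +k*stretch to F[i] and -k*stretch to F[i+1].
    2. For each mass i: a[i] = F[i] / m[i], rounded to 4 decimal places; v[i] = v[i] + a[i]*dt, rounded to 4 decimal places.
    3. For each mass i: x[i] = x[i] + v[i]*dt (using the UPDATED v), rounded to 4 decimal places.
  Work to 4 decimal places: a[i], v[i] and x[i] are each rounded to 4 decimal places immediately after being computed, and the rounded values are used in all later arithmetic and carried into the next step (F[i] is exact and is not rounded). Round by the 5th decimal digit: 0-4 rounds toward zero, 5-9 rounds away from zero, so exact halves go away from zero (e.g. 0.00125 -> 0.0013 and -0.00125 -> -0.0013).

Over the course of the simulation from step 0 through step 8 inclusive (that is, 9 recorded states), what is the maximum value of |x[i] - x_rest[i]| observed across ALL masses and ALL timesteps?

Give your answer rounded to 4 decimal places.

Step 0: x=[4.0000 8.0000] v=[0.0000 2.0000]
Step 1: x=[4.2500 8.8750] v=[0.5000 1.7500]
Step 2: x=[4.9063 9.5469] v=[1.3125 1.3438]
Step 3: x=[5.9727 10.0138] v=[2.1328 0.9337]
Step 4: x=[7.2994 10.3505] v=[2.6534 0.6734]
Step 5: x=[8.6389 10.6808] v=[2.6790 0.6606]
Step 6: x=[9.7389 11.1309] v=[2.2000 0.9002]
Step 7: x=[10.4369 11.7820] v=[1.3960 1.3022]
Step 8: x=[10.7212 12.6400] v=[0.5686 1.7160]
Max displacement = 7.7212

Answer: 7.7212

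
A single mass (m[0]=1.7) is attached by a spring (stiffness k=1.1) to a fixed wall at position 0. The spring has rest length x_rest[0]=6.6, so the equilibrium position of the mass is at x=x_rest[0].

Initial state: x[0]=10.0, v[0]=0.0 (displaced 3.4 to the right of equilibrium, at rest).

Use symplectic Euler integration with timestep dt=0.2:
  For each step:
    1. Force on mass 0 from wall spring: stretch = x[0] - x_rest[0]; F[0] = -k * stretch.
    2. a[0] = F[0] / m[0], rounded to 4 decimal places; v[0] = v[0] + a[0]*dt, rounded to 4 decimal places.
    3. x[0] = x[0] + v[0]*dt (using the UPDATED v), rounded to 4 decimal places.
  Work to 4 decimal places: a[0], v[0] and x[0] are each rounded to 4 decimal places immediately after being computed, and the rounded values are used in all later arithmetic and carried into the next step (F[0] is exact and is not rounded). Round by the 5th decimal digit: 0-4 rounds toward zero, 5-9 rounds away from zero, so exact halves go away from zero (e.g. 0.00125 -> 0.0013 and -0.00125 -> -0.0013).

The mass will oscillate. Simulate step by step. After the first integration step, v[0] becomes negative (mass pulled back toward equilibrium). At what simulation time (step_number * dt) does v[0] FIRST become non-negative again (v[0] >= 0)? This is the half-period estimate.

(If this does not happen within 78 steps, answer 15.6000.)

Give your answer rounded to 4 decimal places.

Answer: 4.0000

Derivation:
Step 0: x=[10.0000] v=[0.0000]
Step 1: x=[9.9120] v=[-0.4400]
Step 2: x=[9.7383] v=[-0.8686]
Step 3: x=[9.4834] v=[-1.2747]
Step 4: x=[9.1538] v=[-1.6478]
Step 5: x=[8.7581] v=[-1.9783]
Step 6: x=[8.3066] v=[-2.2576]
Step 7: x=[7.8109] v=[-2.4785]
Step 8: x=[7.2839] v=[-2.6352]
Step 9: x=[6.7392] v=[-2.7237]
Step 10: x=[6.1909] v=[-2.7417]
Step 11: x=[5.6531] v=[-2.6888]
Step 12: x=[5.1398] v=[-2.5663]
Step 13: x=[4.6643] v=[-2.3773]
Step 14: x=[4.2389] v=[-2.1268]
Step 15: x=[3.8747] v=[-1.8212]
Step 16: x=[3.5810] v=[-1.4685]
Step 17: x=[3.3654] v=[-1.0778]
Step 18: x=[3.2336] v=[-0.6592]
Step 19: x=[3.1889] v=[-0.2235]
Step 20: x=[3.2325] v=[0.2179]
First v>=0 after going negative at step 20, time=4.0000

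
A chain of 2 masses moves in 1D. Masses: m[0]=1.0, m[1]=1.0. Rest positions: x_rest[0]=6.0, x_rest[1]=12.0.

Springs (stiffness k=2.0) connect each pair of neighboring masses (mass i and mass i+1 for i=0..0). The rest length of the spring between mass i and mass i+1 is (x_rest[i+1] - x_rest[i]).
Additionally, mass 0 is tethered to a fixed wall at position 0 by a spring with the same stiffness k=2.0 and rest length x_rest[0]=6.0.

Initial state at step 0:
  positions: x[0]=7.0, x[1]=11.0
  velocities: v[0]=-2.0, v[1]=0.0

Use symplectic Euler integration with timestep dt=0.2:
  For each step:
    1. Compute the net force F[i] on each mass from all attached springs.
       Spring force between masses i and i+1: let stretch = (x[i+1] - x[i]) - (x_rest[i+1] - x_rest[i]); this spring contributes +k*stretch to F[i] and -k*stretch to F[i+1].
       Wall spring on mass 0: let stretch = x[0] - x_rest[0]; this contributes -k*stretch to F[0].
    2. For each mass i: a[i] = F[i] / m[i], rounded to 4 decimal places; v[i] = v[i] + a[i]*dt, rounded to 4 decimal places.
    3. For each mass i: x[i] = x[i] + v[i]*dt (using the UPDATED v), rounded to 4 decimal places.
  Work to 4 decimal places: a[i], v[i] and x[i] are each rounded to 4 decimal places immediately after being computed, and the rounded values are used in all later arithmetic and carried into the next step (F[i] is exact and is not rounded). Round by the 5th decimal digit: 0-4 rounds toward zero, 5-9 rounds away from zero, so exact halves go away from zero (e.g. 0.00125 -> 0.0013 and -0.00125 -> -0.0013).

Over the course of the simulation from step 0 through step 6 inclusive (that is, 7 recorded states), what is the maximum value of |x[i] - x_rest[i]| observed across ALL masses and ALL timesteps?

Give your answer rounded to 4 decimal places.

Answer: 2.0574

Derivation:
Step 0: x=[7.0000 11.0000] v=[-2.0000 0.0000]
Step 1: x=[6.3600 11.1600] v=[-3.2000 0.8000]
Step 2: x=[5.5952 11.4160] v=[-3.8240 1.2800]
Step 3: x=[4.8484 11.6863] v=[-3.7338 1.3517]
Step 4: x=[4.2608 11.8896] v=[-2.9380 1.0165]
Step 5: x=[3.9426 11.9626] v=[-1.5908 0.3650]
Step 6: x=[3.9506 11.8740] v=[0.0402 -0.4430]
Max displacement = 2.0574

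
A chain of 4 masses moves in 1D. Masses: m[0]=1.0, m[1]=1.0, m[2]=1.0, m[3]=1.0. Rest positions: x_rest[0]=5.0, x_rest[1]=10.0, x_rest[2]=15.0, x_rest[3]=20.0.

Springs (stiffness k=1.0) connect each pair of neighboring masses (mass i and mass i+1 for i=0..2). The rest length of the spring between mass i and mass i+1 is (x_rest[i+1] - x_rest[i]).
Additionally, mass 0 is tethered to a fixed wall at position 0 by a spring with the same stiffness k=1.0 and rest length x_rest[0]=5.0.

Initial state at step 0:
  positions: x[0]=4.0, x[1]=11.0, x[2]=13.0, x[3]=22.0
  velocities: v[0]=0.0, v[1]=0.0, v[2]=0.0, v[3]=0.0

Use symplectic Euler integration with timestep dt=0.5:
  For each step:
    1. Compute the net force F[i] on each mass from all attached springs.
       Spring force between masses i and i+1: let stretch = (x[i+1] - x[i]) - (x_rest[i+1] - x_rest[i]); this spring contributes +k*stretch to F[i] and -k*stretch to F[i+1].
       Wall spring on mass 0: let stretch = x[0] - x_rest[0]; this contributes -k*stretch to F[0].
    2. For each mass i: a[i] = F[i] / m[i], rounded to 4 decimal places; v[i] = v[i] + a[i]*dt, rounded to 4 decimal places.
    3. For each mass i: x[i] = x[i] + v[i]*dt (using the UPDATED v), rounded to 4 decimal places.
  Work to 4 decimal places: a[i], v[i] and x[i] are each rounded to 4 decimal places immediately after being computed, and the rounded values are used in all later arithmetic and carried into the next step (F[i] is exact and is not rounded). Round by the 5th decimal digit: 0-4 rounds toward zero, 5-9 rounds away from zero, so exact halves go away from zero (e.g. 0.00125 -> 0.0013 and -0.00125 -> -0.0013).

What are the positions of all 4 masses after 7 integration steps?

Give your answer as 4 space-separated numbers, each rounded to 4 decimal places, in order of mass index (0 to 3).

Step 0: x=[4.0000 11.0000 13.0000 22.0000] v=[0.0000 0.0000 0.0000 0.0000]
Step 1: x=[4.7500 9.7500 14.7500 21.0000] v=[1.5000 -2.5000 3.5000 -2.0000]
Step 2: x=[5.5625 8.5000 16.8125 19.6875] v=[1.6250 -2.5000 4.1250 -2.6250]
Step 3: x=[5.7188 8.5938 17.5157 18.9063] v=[0.3125 0.1875 1.4063 -1.5625]
Step 4: x=[5.1641 10.1993 16.3360 19.0274] v=[-1.1094 3.2110 -2.3594 0.2422]
Step 5: x=[4.5772 12.0802 14.2950 19.7257] v=[-1.1739 3.7618 -4.0821 1.3965]
Step 6: x=[4.7217 12.6391 13.0579 20.3163] v=[0.2890 1.1177 -2.4742 1.1812]
Step 7: x=[5.6652 11.3233 13.5307 20.3423] v=[1.8869 -2.6316 0.9456 0.0520]

Answer: 5.6652 11.3233 13.5307 20.3423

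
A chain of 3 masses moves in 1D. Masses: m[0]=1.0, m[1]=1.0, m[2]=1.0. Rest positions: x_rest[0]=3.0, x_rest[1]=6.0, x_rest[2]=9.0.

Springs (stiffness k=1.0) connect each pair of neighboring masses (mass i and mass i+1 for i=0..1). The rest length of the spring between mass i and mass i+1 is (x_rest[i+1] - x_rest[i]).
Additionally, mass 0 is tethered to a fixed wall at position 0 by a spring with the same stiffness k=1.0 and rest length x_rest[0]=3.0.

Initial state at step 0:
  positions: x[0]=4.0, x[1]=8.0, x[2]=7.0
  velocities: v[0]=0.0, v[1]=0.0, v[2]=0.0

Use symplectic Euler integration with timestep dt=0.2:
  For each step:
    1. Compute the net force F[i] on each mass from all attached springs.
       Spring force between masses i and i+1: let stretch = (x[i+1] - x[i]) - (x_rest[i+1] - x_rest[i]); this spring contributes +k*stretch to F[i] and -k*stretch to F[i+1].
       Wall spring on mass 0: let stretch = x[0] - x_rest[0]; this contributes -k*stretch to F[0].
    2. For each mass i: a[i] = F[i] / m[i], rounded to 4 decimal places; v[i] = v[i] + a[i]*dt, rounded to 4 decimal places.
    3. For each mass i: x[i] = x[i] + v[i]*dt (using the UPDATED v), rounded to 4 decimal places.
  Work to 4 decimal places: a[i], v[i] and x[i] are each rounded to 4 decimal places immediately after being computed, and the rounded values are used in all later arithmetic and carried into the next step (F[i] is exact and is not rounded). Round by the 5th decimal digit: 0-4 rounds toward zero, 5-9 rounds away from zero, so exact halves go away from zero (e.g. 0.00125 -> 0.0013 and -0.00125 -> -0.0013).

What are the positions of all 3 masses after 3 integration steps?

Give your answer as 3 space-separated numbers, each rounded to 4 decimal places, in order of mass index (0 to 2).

Step 0: x=[4.0000 8.0000 7.0000] v=[0.0000 0.0000 0.0000]
Step 1: x=[4.0000 7.8000 7.1600] v=[0.0000 -1.0000 0.8000]
Step 2: x=[3.9920 7.4224 7.4656] v=[-0.0400 -1.8880 1.5280]
Step 3: x=[3.9615 6.9093 7.8895] v=[-0.1523 -2.5654 2.1194]

Answer: 3.9615 6.9093 7.8895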